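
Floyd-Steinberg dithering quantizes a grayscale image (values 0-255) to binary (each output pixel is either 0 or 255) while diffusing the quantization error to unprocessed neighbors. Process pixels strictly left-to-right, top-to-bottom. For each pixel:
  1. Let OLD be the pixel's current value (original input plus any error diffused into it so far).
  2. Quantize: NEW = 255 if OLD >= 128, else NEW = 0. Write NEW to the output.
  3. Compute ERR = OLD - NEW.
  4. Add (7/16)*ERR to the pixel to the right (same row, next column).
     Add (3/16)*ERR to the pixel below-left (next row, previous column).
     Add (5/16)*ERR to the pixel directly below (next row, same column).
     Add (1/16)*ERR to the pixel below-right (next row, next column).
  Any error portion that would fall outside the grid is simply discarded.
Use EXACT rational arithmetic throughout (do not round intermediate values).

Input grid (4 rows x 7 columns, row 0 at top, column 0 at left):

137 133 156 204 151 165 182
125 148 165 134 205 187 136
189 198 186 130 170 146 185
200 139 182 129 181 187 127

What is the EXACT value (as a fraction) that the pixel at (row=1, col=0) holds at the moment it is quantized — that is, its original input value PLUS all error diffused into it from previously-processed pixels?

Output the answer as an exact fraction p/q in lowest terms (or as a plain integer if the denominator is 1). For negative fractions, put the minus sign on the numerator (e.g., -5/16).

Answer: 13233/128

Derivation:
(0,0): OLD=137 → NEW=255, ERR=-118
(0,1): OLD=651/8 → NEW=0, ERR=651/8
(0,2): OLD=24525/128 → NEW=255, ERR=-8115/128
(0,3): OLD=360987/2048 → NEW=255, ERR=-161253/2048
(0,4): OLD=3819197/32768 → NEW=0, ERR=3819197/32768
(0,5): OLD=113241899/524288 → NEW=255, ERR=-20451541/524288
(0,6): OLD=1383565869/8388608 → NEW=255, ERR=-755529171/8388608
(1,0): OLD=13233/128 → NEW=0, ERR=13233/128
Target (1,0): original=125, with diffused error = 13233/128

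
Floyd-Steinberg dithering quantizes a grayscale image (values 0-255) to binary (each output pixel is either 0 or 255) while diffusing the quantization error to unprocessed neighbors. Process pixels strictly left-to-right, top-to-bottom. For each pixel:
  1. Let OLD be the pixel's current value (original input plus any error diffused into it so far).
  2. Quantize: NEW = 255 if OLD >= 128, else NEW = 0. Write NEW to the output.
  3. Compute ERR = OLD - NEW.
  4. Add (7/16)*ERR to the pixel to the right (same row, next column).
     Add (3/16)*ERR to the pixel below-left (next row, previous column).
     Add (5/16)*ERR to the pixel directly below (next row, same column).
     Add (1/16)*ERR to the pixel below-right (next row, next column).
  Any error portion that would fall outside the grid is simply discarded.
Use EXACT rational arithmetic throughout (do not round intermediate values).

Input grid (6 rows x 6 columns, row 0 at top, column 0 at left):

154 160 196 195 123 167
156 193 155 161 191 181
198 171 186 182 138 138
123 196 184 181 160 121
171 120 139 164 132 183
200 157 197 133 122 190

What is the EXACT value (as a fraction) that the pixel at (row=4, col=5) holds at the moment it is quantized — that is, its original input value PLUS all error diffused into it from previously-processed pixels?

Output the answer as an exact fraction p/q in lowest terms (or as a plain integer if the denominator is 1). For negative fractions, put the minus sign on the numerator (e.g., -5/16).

(0,0): OLD=154 → NEW=255, ERR=-101
(0,1): OLD=1853/16 → NEW=0, ERR=1853/16
(0,2): OLD=63147/256 → NEW=255, ERR=-2133/256
(0,3): OLD=783789/4096 → NEW=255, ERR=-260691/4096
(0,4): OLD=6236091/65536 → NEW=0, ERR=6236091/65536
(0,5): OLD=218764829/1048576 → NEW=255, ERR=-48622051/1048576
(1,0): OLD=37415/256 → NEW=255, ERR=-27865/256
(1,1): OLD=355729/2048 → NEW=255, ERR=-166511/2048
(1,2): OLD=7348581/65536 → NEW=0, ERR=7348581/65536
(1,3): OLD=54391937/262144 → NEW=255, ERR=-12454783/262144
(1,4): OLD=3141998563/16777216 → NEW=255, ERR=-1136191517/16777216
(1,5): OLD=38340152133/268435456 → NEW=255, ERR=-30110889147/268435456
(2,0): OLD=4873931/32768 → NEW=255, ERR=-3481909/32768
(2,1): OLD=118830313/1048576 → NEW=0, ERR=118830313/1048576
(2,2): OLD=4305549819/16777216 → NEW=255, ERR=27359739/16777216
(2,3): OLD=21766951395/134217728 → NEW=255, ERR=-12458569245/134217728
(2,4): OLD=224303830825/4294967296 → NEW=0, ERR=224303830825/4294967296
(2,5): OLD=8353678445231/68719476736 → NEW=0, ERR=8353678445231/68719476736
(3,0): OLD=1862983067/16777216 → NEW=0, ERR=1862983067/16777216
(3,1): OLD=36729998847/134217728 → NEW=255, ERR=2504478207/134217728
(3,2): OLD=195798650285/1073741824 → NEW=255, ERR=-78005514835/1073741824
(3,3): OLD=8940615380295/68719476736 → NEW=255, ERR=-8582851187385/68719476736
(3,4): OLD=76234228240359/549755813888 → NEW=255, ERR=-63953504301081/549755813888
(3,5): OLD=979510753734441/8796093022208 → NEW=0, ERR=979510753734441/8796093022208
(4,0): OLD=449252461109/2147483648 → NEW=255, ERR=-98355869131/2147483648
(4,1): OLD=3405464520369/34359738368 → NEW=0, ERR=3405464520369/34359738368
(4,2): OLD=151080594078659/1099511627776 → NEW=255, ERR=-129294871004221/1099511627776
(4,3): OLD=829827646266351/17592186044416 → NEW=0, ERR=829827646266351/17592186044416
(4,4): OLD=36410784379934175/281474976710656 → NEW=255, ERR=-35365334681283105/281474976710656
(4,5): OLD=700578915435176121/4503599627370496 → NEW=255, ERR=-447838989544300359/4503599627370496
Target (4,5): original=183, with diffused error = 700578915435176121/4503599627370496

Answer: 700578915435176121/4503599627370496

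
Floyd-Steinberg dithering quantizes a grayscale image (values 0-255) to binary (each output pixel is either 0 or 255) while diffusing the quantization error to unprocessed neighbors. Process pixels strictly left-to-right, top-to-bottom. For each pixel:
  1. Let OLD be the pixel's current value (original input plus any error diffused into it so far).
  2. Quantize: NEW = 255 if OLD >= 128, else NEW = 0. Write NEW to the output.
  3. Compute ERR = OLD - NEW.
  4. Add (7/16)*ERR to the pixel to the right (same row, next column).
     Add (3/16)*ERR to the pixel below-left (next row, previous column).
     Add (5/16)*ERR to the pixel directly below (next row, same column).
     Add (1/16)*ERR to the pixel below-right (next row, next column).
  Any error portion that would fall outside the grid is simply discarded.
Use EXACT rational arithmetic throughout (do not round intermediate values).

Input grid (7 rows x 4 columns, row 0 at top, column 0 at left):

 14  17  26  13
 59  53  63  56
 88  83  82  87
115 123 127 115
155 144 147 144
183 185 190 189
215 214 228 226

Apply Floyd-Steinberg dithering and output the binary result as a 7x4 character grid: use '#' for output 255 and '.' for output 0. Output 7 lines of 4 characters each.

(0,0): OLD=14 → NEW=0, ERR=14
(0,1): OLD=185/8 → NEW=0, ERR=185/8
(0,2): OLD=4623/128 → NEW=0, ERR=4623/128
(0,3): OLD=58985/2048 → NEW=0, ERR=58985/2048
(1,0): OLD=8667/128 → NEW=0, ERR=8667/128
(1,1): OLD=99837/1024 → NEW=0, ERR=99837/1024
(1,2): OLD=4056257/32768 → NEW=0, ERR=4056257/32768
(1,3): OLD=63656215/524288 → NEW=0, ERR=63656215/524288
(2,0): OLD=2087983/16384 → NEW=0, ERR=2087983/16384
(2,1): OLD=103109109/524288 → NEW=255, ERR=-30584331/524288
(2,2): OLD=130045161/1048576 → NEW=0, ERR=130045161/1048576
(2,3): OLD=3136296293/16777216 → NEW=255, ERR=-1141893787/16777216
(3,0): OLD=1207014207/8388608 → NEW=255, ERR=-932080833/8388608
(3,1): OLD=11727599393/134217728 → NEW=0, ERR=11727599393/134217728
(3,2): OLD=402817482463/2147483648 → NEW=255, ERR=-144790847777/2147483648
(3,3): OLD=2473354443929/34359738368 → NEW=0, ERR=2473354443929/34359738368
(4,0): OLD=293476296979/2147483648 → NEW=255, ERR=-254132033261/2147483648
(4,1): OLD=1717050403513/17179869184 → NEW=0, ERR=1717050403513/17179869184
(4,2): OLD=103691871244953/549755813888 → NEW=255, ERR=-36495861296487/549755813888
(4,3): OLD=1171968264605951/8796093022208 → NEW=255, ERR=-1071035456057089/8796093022208
(5,0): OLD=45288526850851/274877906944 → NEW=255, ERR=-24805339419869/274877906944
(5,1): OLD=1380185137388117/8796093022208 → NEW=255, ERR=-862818583274923/8796093022208
(5,2): OLD=482710851228009/4398046511104 → NEW=0, ERR=482710851228009/4398046511104
(5,3): OLD=27418226155319881/140737488355328 → NEW=255, ERR=-8469833375288759/140737488355328
(6,0): OLD=23701249939391711/140737488355328 → NEW=255, ERR=-12186809591216929/140737488355328
(6,1): OLD=361191914263046665/2251799813685248 → NEW=255, ERR=-213017038226691575/2251799813685248
(6,2): OLD=7331752672548405999/36028797018963968 → NEW=255, ERR=-1855590567287405841/36028797018963968
(6,3): OLD=110403976622452105609/576460752303423488 → NEW=255, ERR=-36593515214920883831/576460752303423488
Row 0: ....
Row 1: ....
Row 2: .#.#
Row 3: #.#.
Row 4: #.##
Row 5: ##.#
Row 6: ####

Answer: ....
....
.#.#
#.#.
#.##
##.#
####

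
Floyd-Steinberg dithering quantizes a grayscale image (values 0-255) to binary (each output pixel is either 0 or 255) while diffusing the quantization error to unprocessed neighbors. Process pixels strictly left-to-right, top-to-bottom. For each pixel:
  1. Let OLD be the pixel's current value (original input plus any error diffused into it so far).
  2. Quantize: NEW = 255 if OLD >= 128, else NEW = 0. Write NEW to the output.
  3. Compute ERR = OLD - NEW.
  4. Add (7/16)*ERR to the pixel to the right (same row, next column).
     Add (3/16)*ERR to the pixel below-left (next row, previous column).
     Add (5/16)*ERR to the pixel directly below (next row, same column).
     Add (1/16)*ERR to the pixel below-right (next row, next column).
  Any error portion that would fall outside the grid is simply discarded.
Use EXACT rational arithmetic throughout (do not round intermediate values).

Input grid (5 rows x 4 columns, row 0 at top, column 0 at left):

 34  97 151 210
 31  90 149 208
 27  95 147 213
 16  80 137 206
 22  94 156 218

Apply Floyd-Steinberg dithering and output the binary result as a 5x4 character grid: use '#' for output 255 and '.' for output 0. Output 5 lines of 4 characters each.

(0,0): OLD=34 → NEW=0, ERR=34
(0,1): OLD=895/8 → NEW=0, ERR=895/8
(0,2): OLD=25593/128 → NEW=255, ERR=-7047/128
(0,3): OLD=380751/2048 → NEW=255, ERR=-141489/2048
(1,0): OLD=8013/128 → NEW=0, ERR=8013/128
(1,1): OLD=147611/1024 → NEW=255, ERR=-113509/1024
(1,2): OLD=2534199/32768 → NEW=0, ERR=2534199/32768
(1,3): OLD=113668145/524288 → NEW=255, ERR=-20025295/524288
(2,0): OLD=422361/16384 → NEW=0, ERR=422361/16384
(2,1): OLD=47212899/524288 → NEW=0, ERR=47212899/524288
(2,2): OLD=206019887/1048576 → NEW=255, ERR=-61366993/1048576
(2,3): OLD=3024819475/16777216 → NEW=255, ERR=-1253370605/16777216
(3,0): OLD=343434185/8388608 → NEW=0, ERR=343434185/8388608
(3,1): OLD=15661930455/134217728 → NEW=0, ERR=15661930455/134217728
(3,2): OLD=346569505065/2147483648 → NEW=255, ERR=-201038825175/2147483648
(3,3): OLD=4742997538719/34359738368 → NEW=255, ERR=-4018735745121/34359738368
(4,0): OLD=121705166421/2147483648 → NEW=0, ERR=121705166421/2147483648
(4,1): OLD=2409754341887/17179869184 → NEW=255, ERR=-1971112300033/17179869184
(4,2): OLD=34036475713183/549755813888 → NEW=0, ERR=34036475713183/549755813888
(4,3): OLD=1782838809979145/8796093022208 → NEW=255, ERR=-460164910683895/8796093022208
Row 0: ..##
Row 1: .#.#
Row 2: ..##
Row 3: ..##
Row 4: .#.#

Answer: ..##
.#.#
..##
..##
.#.#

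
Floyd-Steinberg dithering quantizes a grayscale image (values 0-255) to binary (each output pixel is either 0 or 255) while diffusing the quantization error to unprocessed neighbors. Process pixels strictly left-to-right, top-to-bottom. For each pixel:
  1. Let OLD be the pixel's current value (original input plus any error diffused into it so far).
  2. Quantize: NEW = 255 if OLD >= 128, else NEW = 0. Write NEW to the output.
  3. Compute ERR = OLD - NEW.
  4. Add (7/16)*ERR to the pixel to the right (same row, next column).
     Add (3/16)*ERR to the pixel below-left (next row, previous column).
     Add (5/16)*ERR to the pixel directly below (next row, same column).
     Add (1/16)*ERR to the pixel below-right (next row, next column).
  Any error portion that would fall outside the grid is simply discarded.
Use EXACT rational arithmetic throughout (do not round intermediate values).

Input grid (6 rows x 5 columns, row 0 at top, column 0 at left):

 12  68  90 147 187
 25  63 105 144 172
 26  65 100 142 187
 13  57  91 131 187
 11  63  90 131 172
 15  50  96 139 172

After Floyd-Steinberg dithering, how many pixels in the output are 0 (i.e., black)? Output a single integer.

(0,0): OLD=12 → NEW=0, ERR=12
(0,1): OLD=293/4 → NEW=0, ERR=293/4
(0,2): OLD=7811/64 → NEW=0, ERR=7811/64
(0,3): OLD=205205/1024 → NEW=255, ERR=-55915/1024
(0,4): OLD=2672403/16384 → NEW=255, ERR=-1505517/16384
(1,0): OLD=2719/64 → NEW=0, ERR=2719/64
(1,1): OLD=65593/512 → NEW=255, ERR=-64967/512
(1,2): OLD=1342925/16384 → NEW=0, ERR=1342925/16384
(1,3): OLD=10039769/65536 → NEW=255, ERR=-6671911/65536
(1,4): OLD=99962795/1048576 → NEW=0, ERR=99962795/1048576
(2,0): OLD=126851/8192 → NEW=0, ERR=126851/8192
(2,1): OLD=13145393/262144 → NEW=0, ERR=13145393/262144
(2,2): OLD=505556115/4194304 → NEW=0, ERR=505556115/4194304
(2,3): OLD=12476682313/67108864 → NEW=255, ERR=-4636078007/67108864
(2,4): OLD=193493232575/1073741824 → NEW=255, ERR=-80310932545/1073741824
(3,0): OLD=114258291/4194304 → NEW=0, ERR=114258291/4194304
(3,1): OLD=3629130391/33554432 → NEW=0, ERR=3629130391/33554432
(3,2): OLD=178419807245/1073741824 → NEW=255, ERR=-95384357875/1073741824
(3,3): OLD=137559460653/2147483648 → NEW=0, ERR=137559460653/2147483648
(3,4): OLD=6436723477713/34359738368 → NEW=255, ERR=-2325009806127/34359738368
(4,0): OLD=21363302845/536870912 → NEW=0, ERR=21363302845/536870912
(4,1): OLD=1705175909853/17179869184 → NEW=0, ERR=1705175909853/17179869184
(4,2): OLD=34204036179795/274877906944 → NEW=0, ERR=34204036179795/274877906944
(4,3): OLD=823391770068061/4398046511104 → NEW=255, ERR=-298110090263459/4398046511104
(4,4): OLD=8810368866210059/70368744177664 → NEW=0, ERR=8810368866210059/70368744177664
(5,0): OLD=12656824788919/274877906944 → NEW=0, ERR=12656824788919/274877906944
(5,1): OLD=279232145730949/2199023255552 → NEW=0, ERR=279232145730949/2199023255552
(5,2): OLD=12943167137804621/70368744177664 → NEW=255, ERR=-5000862627499699/70368744177664
(5,3): OLD=33208145324551955/281474976710656 → NEW=0, ERR=33208145324551955/281474976710656
(5,4): OLD=1164204484726928801/4503599627370496 → NEW=255, ERR=15786579747452321/4503599627370496
Output grid:
  Row 0: ...##  (3 black, running=3)
  Row 1: .#.#.  (3 black, running=6)
  Row 2: ...##  (3 black, running=9)
  Row 3: ..#.#  (3 black, running=12)
  Row 4: ...#.  (4 black, running=16)
  Row 5: ..#.#  (3 black, running=19)

Answer: 19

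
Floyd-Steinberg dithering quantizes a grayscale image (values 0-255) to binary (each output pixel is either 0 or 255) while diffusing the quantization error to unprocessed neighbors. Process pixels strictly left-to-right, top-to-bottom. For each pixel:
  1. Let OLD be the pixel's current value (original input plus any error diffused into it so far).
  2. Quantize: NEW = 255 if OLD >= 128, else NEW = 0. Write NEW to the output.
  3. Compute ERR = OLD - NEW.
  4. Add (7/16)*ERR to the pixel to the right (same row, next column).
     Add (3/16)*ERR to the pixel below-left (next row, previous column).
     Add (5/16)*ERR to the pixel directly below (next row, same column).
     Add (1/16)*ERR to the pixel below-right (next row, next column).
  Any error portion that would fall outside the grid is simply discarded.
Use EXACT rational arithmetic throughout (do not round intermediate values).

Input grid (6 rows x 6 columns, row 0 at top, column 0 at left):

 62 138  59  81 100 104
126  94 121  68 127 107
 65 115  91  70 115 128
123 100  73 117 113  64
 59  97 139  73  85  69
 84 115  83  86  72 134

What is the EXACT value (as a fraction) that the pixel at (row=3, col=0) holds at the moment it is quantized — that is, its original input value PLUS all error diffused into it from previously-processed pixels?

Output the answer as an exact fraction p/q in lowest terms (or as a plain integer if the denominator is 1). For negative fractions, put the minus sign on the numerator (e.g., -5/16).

(0,0): OLD=62 → NEW=0, ERR=62
(0,1): OLD=1321/8 → NEW=255, ERR=-719/8
(0,2): OLD=2519/128 → NEW=0, ERR=2519/128
(0,3): OLD=183521/2048 → NEW=0, ERR=183521/2048
(0,4): OLD=4561447/32768 → NEW=255, ERR=-3794393/32768
(0,5): OLD=27965201/524288 → NEW=0, ERR=27965201/524288
(1,0): OLD=16451/128 → NEW=255, ERR=-16189/128
(1,1): OLD=18581/1024 → NEW=0, ERR=18581/1024
(1,2): OLD=4793081/32768 → NEW=255, ERR=-3562759/32768
(1,3): OLD=3663909/131072 → NEW=0, ERR=3663909/131072
(1,4): OLD=995268207/8388608 → NEW=0, ERR=995268207/8388608
(1,5): OLD=22594025817/134217728 → NEW=255, ERR=-11631494823/134217728
(2,0): OLD=473143/16384 → NEW=0, ERR=473143/16384
(2,1): OLD=55057421/524288 → NEW=0, ERR=55057421/524288
(2,2): OLD=917224935/8388608 → NEW=0, ERR=917224935/8388608
(2,3): OLD=9531002351/67108864 → NEW=255, ERR=-7581757969/67108864
(2,4): OLD=189294822861/2147483648 → NEW=0, ERR=189294822861/2147483648
(2,5): OLD=5047379346283/34359738368 → NEW=255, ERR=-3714353937557/34359738368
(3,0): OLD=1272673927/8388608 → NEW=255, ERR=-866421113/8388608
Target (3,0): original=123, with diffused error = 1272673927/8388608

Answer: 1272673927/8388608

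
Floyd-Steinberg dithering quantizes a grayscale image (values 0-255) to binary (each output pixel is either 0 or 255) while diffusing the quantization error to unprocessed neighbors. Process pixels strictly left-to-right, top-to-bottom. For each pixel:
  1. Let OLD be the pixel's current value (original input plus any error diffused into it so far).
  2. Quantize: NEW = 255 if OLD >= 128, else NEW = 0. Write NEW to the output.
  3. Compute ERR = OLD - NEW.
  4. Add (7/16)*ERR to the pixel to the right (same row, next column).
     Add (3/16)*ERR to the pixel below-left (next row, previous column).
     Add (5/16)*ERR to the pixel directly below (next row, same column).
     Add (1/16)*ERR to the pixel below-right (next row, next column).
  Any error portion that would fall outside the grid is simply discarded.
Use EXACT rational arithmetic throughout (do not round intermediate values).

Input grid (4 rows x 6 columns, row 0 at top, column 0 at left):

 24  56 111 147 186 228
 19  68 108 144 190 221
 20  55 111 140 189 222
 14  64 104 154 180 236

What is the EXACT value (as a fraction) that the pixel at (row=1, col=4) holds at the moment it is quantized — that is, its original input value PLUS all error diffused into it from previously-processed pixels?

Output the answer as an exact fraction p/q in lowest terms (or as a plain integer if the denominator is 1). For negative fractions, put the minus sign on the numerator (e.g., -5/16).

(0,0): OLD=24 → NEW=0, ERR=24
(0,1): OLD=133/2 → NEW=0, ERR=133/2
(0,2): OLD=4483/32 → NEW=255, ERR=-3677/32
(0,3): OLD=49525/512 → NEW=0, ERR=49525/512
(0,4): OLD=1870387/8192 → NEW=255, ERR=-218573/8192
(0,5): OLD=28354405/131072 → NEW=255, ERR=-5068955/131072
(1,0): OLD=1247/32 → NEW=0, ERR=1247/32
(1,1): OLD=21961/256 → NEW=0, ERR=21961/256
(1,2): OLD=1080653/8192 → NEW=255, ERR=-1008307/8192
(1,3): OLD=3545297/32768 → NEW=0, ERR=3545297/32768
(1,4): OLD=477712891/2097152 → NEW=255, ERR=-57060869/2097152
Target (1,4): original=190, with diffused error = 477712891/2097152

Answer: 477712891/2097152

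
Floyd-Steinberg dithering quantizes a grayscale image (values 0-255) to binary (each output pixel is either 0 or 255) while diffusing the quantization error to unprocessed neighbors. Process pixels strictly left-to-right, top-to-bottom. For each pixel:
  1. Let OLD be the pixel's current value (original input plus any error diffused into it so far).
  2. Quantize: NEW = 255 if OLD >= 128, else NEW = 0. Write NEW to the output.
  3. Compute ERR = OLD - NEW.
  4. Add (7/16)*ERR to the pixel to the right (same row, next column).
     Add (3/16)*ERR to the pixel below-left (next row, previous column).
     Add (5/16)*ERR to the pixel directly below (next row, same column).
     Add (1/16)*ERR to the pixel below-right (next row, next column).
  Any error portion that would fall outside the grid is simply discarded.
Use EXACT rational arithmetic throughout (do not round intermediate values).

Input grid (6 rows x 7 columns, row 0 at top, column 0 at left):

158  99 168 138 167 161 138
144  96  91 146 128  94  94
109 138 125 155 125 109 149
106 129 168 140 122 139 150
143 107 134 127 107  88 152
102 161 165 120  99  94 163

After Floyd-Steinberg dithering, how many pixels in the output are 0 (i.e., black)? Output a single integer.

(0,0): OLD=158 → NEW=255, ERR=-97
(0,1): OLD=905/16 → NEW=0, ERR=905/16
(0,2): OLD=49343/256 → NEW=255, ERR=-15937/256
(0,3): OLD=453689/4096 → NEW=0, ERR=453689/4096
(0,4): OLD=14120335/65536 → NEW=255, ERR=-2591345/65536
(0,5): OLD=150681321/1048576 → NEW=255, ERR=-116705559/1048576
(0,6): OLD=1498316895/16777216 → NEW=0, ERR=1498316895/16777216
(1,0): OLD=31819/256 → NEW=0, ERR=31819/256
(1,1): OLD=307853/2048 → NEW=255, ERR=-214387/2048
(1,2): OLD=3280145/65536 → NEW=0, ERR=3280145/65536
(1,3): OLD=50123581/262144 → NEW=255, ERR=-16723139/262144
(1,4): OLD=1237955863/16777216 → NEW=0, ERR=1237955863/16777216
(1,5): OLD=14196872775/134217728 → NEW=0, ERR=14196872775/134217728
(1,6): OLD=346235936585/2147483648 → NEW=255, ERR=-201372393655/2147483648
(2,0): OLD=4201311/32768 → NEW=255, ERR=-4154529/32768
(2,1): OLD=70224261/1048576 → NEW=0, ERR=70224261/1048576
(2,2): OLD=2540689615/16777216 → NEW=255, ERR=-1737500465/16777216
(2,3): OLD=14323586327/134217728 → NEW=0, ERR=14323586327/134217728
(2,4): OLD=226123582983/1073741824 → NEW=255, ERR=-47680582137/1073741824
(2,5): OLD=3767774323693/34359738368 → NEW=0, ERR=3767774323693/34359738368
(2,6): OLD=95812644473163/549755813888 → NEW=255, ERR=-44375088068277/549755813888
(3,0): OLD=1324333039/16777216 → NEW=0, ERR=1324333039/16777216
(3,1): OLD=21088412867/134217728 → NEW=255, ERR=-13137107773/134217728
(3,2): OLD=125638472121/1073741824 → NEW=0, ERR=125638472121/1073741824
(3,3): OLD=900838166879/4294967296 → NEW=255, ERR=-194378493601/4294967296
(3,4): OLD=63526281581551/549755813888 → NEW=0, ERR=63526281581551/549755813888
(3,5): OLD=905612562397117/4398046511104 → NEW=255, ERR=-215889297934403/4398046511104
(3,6): OLD=7751358131810403/70368744177664 → NEW=0, ERR=7751358131810403/70368744177664
(4,0): OLD=320652159905/2147483648 → NEW=255, ERR=-226956170335/2147483648
(4,1): OLD=1960175652909/34359738368 → NEW=0, ERR=1960175652909/34359738368
(4,2): OLD=99462480734403/549755813888 → NEW=255, ERR=-40725251807037/549755813888
(4,3): OLD=481265278868561/4398046511104 → NEW=0, ERR=481265278868561/4398046511104
(4,4): OLD=6296326185550691/35184372088832 → NEW=255, ERR=-2675688697101469/35184372088832
(4,5): OLD=75733844645847843/1125899906842624 → NEW=0, ERR=75733844645847843/1125899906842624
(4,6): OLD=3833166476235821541/18014398509481984 → NEW=255, ERR=-760505143682084379/18014398509481984
(5,0): OLD=43799126348503/549755813888 → NEW=0, ERR=43799126348503/549755813888
(5,1): OLD=849651189110429/4398046511104 → NEW=255, ERR=-271850671221091/4398046511104
(5,2): OLD=4886788169331739/35184372088832 → NEW=255, ERR=-4085226713320421/35184372088832
(5,3): OLD=23787268182551079/281474976710656 → NEW=0, ERR=23787268182551079/281474976710656
(5,4): OLD=2371764215341806733/18014398509481984 → NEW=255, ERR=-2221907404576099187/18014398509481984
(5,5): OLD=6973771526966915901/144115188075855872 → NEW=0, ERR=6973771526966915901/144115188075855872
(5,6): OLD=403942537557985674227/2305843009213693952 → NEW=255, ERR=-184047429791506283533/2305843009213693952
Output grid:
  Row 0: #.#.##.  (3 black, running=3)
  Row 1: .#.#..#  (4 black, running=7)
  Row 2: #.#.#.#  (3 black, running=10)
  Row 3: .#.#.#.  (4 black, running=14)
  Row 4: #.#.#.#  (3 black, running=17)
  Row 5: .##.#.#  (3 black, running=20)

Answer: 20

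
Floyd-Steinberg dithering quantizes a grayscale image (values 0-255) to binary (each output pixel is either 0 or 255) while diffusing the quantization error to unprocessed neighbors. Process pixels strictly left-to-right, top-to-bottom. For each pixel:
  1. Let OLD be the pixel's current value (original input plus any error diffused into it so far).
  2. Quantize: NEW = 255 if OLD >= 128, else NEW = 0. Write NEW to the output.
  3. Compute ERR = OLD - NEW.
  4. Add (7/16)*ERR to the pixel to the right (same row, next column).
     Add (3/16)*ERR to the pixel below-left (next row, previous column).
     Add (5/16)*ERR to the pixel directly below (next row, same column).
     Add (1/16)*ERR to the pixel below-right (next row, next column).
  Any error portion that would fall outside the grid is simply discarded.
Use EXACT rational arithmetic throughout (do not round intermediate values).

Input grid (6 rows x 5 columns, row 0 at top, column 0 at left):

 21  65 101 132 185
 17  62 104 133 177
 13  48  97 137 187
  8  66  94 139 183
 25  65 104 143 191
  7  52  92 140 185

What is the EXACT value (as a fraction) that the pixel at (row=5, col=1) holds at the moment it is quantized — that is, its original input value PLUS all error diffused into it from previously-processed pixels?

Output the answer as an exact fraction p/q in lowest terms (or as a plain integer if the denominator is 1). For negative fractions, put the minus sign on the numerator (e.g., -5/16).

Answer: 759158073307747/8796093022208

Derivation:
(0,0): OLD=21 → NEW=0, ERR=21
(0,1): OLD=1187/16 → NEW=0, ERR=1187/16
(0,2): OLD=34165/256 → NEW=255, ERR=-31115/256
(0,3): OLD=322867/4096 → NEW=0, ERR=322867/4096
(0,4): OLD=14384229/65536 → NEW=255, ERR=-2327451/65536
(1,0): OLD=9593/256 → NEW=0, ERR=9593/256
(1,1): OLD=164047/2048 → NEW=0, ERR=164047/2048
(1,2): OLD=7895675/65536 → NEW=0, ERR=7895675/65536
(1,3): OLD=51402975/262144 → NEW=255, ERR=-15443745/262144
(1,4): OLD=608400061/4194304 → NEW=255, ERR=-461147459/4194304
(2,0): OLD=1301845/32768 → NEW=0, ERR=1301845/32768
(2,1): OLD=120947831/1048576 → NEW=0, ERR=120947831/1048576
(2,2): OLD=3004345893/16777216 → NEW=255, ERR=-1273844187/16777216
(2,3): OLD=19404273055/268435456 → NEW=0, ERR=19404273055/268435456
(2,4): OLD=775607213977/4294967296 → NEW=255, ERR=-319609446503/4294967296
(3,0): OLD=705356421/16777216 → NEW=0, ERR=705356421/16777216
(3,1): OLD=14587536801/134217728 → NEW=0, ERR=14587536801/134217728
(3,2): OLD=595220369979/4294967296 → NEW=255, ERR=-499996290501/4294967296
(3,3): OLD=789930328227/8589934592 → NEW=0, ERR=789930328227/8589934592
(3,4): OLD=28105683055695/137438953472 → NEW=255, ERR=-6941250079665/137438953472
(4,0): OLD=125663958443/2147483648 → NEW=0, ERR=125663958443/2147483648
(4,1): OLD=7240649666475/68719476736 → NEW=0, ERR=7240649666475/68719476736
(4,2): OLD=151461200433509/1099511627776 → NEW=255, ERR=-128914264649371/1099511627776
(4,3): OLD=1824249109590955/17592186044416 → NEW=0, ERR=1824249109590955/17592186044416
(4,4): OLD=63706841580095277/281474976710656 → NEW=255, ERR=-8069277481122003/281474976710656
(5,0): OLD=49524763744737/1099511627776 → NEW=0, ERR=49524763744737/1099511627776
(5,1): OLD=759158073307747/8796093022208 → NEW=0, ERR=759158073307747/8796093022208
Target (5,1): original=52, with diffused error = 759158073307747/8796093022208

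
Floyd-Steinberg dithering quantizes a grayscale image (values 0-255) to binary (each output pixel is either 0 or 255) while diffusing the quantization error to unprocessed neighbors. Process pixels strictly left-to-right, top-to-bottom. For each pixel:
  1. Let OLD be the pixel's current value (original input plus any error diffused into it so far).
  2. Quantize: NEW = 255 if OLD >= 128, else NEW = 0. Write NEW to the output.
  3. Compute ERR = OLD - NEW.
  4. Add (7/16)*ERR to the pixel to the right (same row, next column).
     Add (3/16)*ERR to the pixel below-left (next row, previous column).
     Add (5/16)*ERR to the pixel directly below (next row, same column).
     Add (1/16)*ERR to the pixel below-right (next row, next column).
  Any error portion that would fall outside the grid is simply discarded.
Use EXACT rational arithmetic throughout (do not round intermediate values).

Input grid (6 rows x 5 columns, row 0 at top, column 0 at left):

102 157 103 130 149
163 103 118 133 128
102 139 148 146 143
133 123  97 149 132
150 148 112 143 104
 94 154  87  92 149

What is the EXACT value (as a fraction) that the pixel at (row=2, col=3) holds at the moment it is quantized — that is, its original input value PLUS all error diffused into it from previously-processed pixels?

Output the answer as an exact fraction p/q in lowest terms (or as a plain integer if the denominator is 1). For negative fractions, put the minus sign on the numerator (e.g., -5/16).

(0,0): OLD=102 → NEW=0, ERR=102
(0,1): OLD=1613/8 → NEW=255, ERR=-427/8
(0,2): OLD=10195/128 → NEW=0, ERR=10195/128
(0,3): OLD=337605/2048 → NEW=255, ERR=-184635/2048
(0,4): OLD=3589987/32768 → NEW=0, ERR=3589987/32768
(1,0): OLD=23663/128 → NEW=255, ERR=-8977/128
(1,1): OLD=78793/1024 → NEW=0, ERR=78793/1024
(1,2): OLD=5122109/32768 → NEW=255, ERR=-3233731/32768
(1,3): OLD=11425817/131072 → NEW=0, ERR=11425817/131072
(1,4): OLD=408399275/2097152 → NEW=255, ERR=-126374485/2097152
(2,0): OLD=1548467/16384 → NEW=0, ERR=1548467/16384
(2,1): OLD=95162145/524288 → NEW=255, ERR=-38531295/524288
(2,2): OLD=890548259/8388608 → NEW=0, ERR=890548259/8388608
(2,3): OLD=27141558585/134217728 → NEW=255, ERR=-7083962055/134217728
Target (2,3): original=146, with diffused error = 27141558585/134217728

Answer: 27141558585/134217728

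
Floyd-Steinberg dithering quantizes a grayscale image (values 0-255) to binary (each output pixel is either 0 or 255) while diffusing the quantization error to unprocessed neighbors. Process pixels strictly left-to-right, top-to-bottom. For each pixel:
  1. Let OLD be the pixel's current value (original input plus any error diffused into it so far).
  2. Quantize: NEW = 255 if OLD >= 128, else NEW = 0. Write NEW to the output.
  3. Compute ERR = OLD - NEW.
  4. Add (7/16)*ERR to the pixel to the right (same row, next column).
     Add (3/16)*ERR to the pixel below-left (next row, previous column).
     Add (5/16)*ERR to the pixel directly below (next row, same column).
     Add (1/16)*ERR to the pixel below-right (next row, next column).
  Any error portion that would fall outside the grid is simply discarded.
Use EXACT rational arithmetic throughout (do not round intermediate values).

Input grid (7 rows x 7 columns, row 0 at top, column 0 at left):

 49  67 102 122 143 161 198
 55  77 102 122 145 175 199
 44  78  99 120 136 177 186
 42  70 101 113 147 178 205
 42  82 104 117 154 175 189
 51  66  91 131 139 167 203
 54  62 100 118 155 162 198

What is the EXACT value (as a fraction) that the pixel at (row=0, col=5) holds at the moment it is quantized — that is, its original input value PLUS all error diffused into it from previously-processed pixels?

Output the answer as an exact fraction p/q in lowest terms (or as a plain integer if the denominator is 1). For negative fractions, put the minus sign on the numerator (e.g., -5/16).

Answer: 131889191/1048576

Derivation:
(0,0): OLD=49 → NEW=0, ERR=49
(0,1): OLD=1415/16 → NEW=0, ERR=1415/16
(0,2): OLD=36017/256 → NEW=255, ERR=-29263/256
(0,3): OLD=294871/4096 → NEW=0, ERR=294871/4096
(0,4): OLD=11435745/65536 → NEW=255, ERR=-5275935/65536
(0,5): OLD=131889191/1048576 → NEW=0, ERR=131889191/1048576
Target (0,5): original=161, with diffused error = 131889191/1048576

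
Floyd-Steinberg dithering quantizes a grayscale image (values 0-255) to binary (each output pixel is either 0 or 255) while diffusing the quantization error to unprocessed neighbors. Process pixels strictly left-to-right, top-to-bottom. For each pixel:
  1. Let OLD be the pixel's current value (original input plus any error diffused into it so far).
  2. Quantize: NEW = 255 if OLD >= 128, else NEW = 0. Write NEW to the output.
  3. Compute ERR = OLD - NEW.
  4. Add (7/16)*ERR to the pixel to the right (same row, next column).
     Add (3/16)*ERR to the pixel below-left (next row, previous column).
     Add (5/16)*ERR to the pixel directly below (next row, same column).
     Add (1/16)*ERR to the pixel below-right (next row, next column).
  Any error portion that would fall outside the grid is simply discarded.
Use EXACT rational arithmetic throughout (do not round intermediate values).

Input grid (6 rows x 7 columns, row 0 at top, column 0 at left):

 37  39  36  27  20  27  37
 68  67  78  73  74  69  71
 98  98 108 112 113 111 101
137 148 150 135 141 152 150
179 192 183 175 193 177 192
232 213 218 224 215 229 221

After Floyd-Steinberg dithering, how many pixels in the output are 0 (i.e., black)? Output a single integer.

Answer: 21

Derivation:
(0,0): OLD=37 → NEW=0, ERR=37
(0,1): OLD=883/16 → NEW=0, ERR=883/16
(0,2): OLD=15397/256 → NEW=0, ERR=15397/256
(0,3): OLD=218371/4096 → NEW=0, ERR=218371/4096
(0,4): OLD=2839317/65536 → NEW=0, ERR=2839317/65536
(0,5): OLD=48186771/1048576 → NEW=0, ERR=48186771/1048576
(0,6): OLD=958064389/16777216 → NEW=0, ERR=958064389/16777216
(1,0): OLD=23017/256 → NEW=0, ERR=23017/256
(1,1): OLD=280927/2048 → NEW=255, ERR=-241313/2048
(1,2): OLD=3846347/65536 → NEW=0, ERR=3846347/65536
(1,3): OLD=33349935/262144 → NEW=0, ERR=33349935/262144
(1,4): OLD=2602920813/16777216 → NEW=255, ERR=-1675269267/16777216
(1,5): OLD=7125580797/134217728 → NEW=0, ERR=7125580797/134217728
(1,6): OLD=246840886835/2147483648 → NEW=0, ERR=246840886835/2147483648
(2,0): OLD=3408005/32768 → NEW=0, ERR=3408005/32768
(2,1): OLD=129293831/1048576 → NEW=0, ERR=129293831/1048576
(2,2): OLD=3301350869/16777216 → NEW=255, ERR=-976839211/16777216
(2,3): OLD=14928866413/134217728 → NEW=0, ERR=14928866413/134217728
(2,4): OLD=159304427773/1073741824 → NEW=255, ERR=-114499737347/1073741824
(2,5): OLD=3307069294079/34359738368 → NEW=0, ERR=3307069294079/34359738368
(2,6): OLD=100246241892073/549755813888 → NEW=255, ERR=-39941490649367/549755813888
(3,0): OLD=3231640885/16777216 → NEW=255, ERR=-1046549195/16777216
(3,1): OLD=20780245265/134217728 → NEW=255, ERR=-13445275375/134217728
(3,2): OLD=125134130371/1073741824 → NEW=0, ERR=125134130371/1073741824
(3,3): OLD=846589746853/4294967296 → NEW=255, ERR=-248626913627/4294967296
(3,4): OLD=59015502303541/549755813888 → NEW=0, ERR=59015502303541/549755813888
(3,5): OLD=918115930778479/4398046511104 → NEW=255, ERR=-203385929553041/4398046511104
(3,6): OLD=7957255363445745/70368744177664 → NEW=0, ERR=7957255363445745/70368744177664
(4,0): OLD=302201779067/2147483648 → NEW=255, ERR=-245406551173/2147483648
(4,1): OLD=4420448363711/34359738368 → NEW=255, ERR=-4341284920129/34359738368
(4,2): OLD=80828743936913/549755813888 → NEW=255, ERR=-59358988604527/549755813888
(4,3): OLD=602898657797003/4398046511104 → NEW=255, ERR=-518603202534517/4398046511104
(4,4): OLD=5723406776238001/35184372088832 → NEW=255, ERR=-3248608106414159/35184372088832
(4,5): OLD=168958646042293425/1125899906842624 → NEW=255, ERR=-118145830202575695/1125899906842624
(4,6): OLD=3216257333512592167/18014398509481984 → NEW=255, ERR=-1377414286405313753/18014398509481984
(5,0): OLD=94886969967789/549755813888 → NEW=255, ERR=-45300762573651/549755813888
(5,1): OLD=484129319595279/4398046511104 → NEW=0, ERR=484129319595279/4398046511104
(5,2): OLD=7121718923168281/35184372088832 → NEW=255, ERR=-1850295959483879/35184372088832
(5,3): OLD=39429895079336925/281474976710656 → NEW=255, ERR=-32346223981880355/281474976710656
(5,4): OLD=1960424200563147743/18014398509481984 → NEW=0, ERR=1960424200563147743/18014398509481984
(5,5): OLD=32240264458388988655/144115188075855872 → NEW=255, ERR=-4509108500954258705/144115188075855872
(5,6): OLD=407808307807404313377/2305843009213693952 → NEW=255, ERR=-180181659542087644383/2305843009213693952
Output grid:
  Row 0: .......  (7 black, running=7)
  Row 1: .#..#..  (5 black, running=12)
  Row 2: ..#.#.#  (4 black, running=16)
  Row 3: ##.#.#.  (3 black, running=19)
  Row 4: #######  (0 black, running=19)
  Row 5: #.##.##  (2 black, running=21)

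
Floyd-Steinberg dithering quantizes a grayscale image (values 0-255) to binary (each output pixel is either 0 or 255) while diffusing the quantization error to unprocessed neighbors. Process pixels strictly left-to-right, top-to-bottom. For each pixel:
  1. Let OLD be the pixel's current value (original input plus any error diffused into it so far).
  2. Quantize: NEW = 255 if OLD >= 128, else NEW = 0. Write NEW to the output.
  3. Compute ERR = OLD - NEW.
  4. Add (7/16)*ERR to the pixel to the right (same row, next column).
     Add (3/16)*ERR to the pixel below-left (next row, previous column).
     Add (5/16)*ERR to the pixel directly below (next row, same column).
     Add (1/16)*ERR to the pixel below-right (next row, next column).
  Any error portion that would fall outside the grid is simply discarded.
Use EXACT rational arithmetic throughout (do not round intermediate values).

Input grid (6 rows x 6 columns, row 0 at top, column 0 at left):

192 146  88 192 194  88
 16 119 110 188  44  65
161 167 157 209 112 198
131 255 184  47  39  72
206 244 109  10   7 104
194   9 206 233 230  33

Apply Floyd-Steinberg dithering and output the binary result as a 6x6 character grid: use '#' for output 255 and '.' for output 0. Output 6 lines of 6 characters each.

(0,0): OLD=192 → NEW=255, ERR=-63
(0,1): OLD=1895/16 → NEW=0, ERR=1895/16
(0,2): OLD=35793/256 → NEW=255, ERR=-29487/256
(0,3): OLD=580023/4096 → NEW=255, ERR=-464457/4096
(0,4): OLD=9462785/65536 → NEW=255, ERR=-7248895/65536
(0,5): OLD=41532423/1048576 → NEW=0, ERR=41532423/1048576
(1,0): OLD=4741/256 → NEW=0, ERR=4741/256
(1,1): OLD=283811/2048 → NEW=255, ERR=-238429/2048
(1,2): OLD=603743/65536 → NEW=0, ERR=603743/65536
(1,3): OLD=33726643/262144 → NEW=255, ERR=-33120077/262144
(1,4): OLD=-763379975/16777216 → NEW=0, ERR=-763379975/16777216
(1,5): OLD=13571521535/268435456 → NEW=0, ERR=13571521535/268435456
(2,0): OLD=4750001/32768 → NEW=255, ERR=-3605839/32768
(2,1): OLD=89506731/1048576 → NEW=0, ERR=89506731/1048576
(2,2): OLD=2789352897/16777216 → NEW=255, ERR=-1488837183/16777216
(2,3): OLD=16473571833/134217728 → NEW=0, ERR=16473571833/134217728
(2,4): OLD=657395550571/4294967296 → NEW=255, ERR=-437821109909/4294967296
(2,5): OLD=11432005073565/68719476736 → NEW=255, ERR=-6091461494115/68719476736
(3,0): OLD=1889401249/16777216 → NEW=0, ERR=1889401249/16777216
(3,1): OLD=41262343693/134217728 → NEW=255, ERR=7036823053/134217728
(3,2): OLD=222859421175/1073741824 → NEW=255, ERR=-50944743945/1073741824
(3,3): OLD=2744528420837/68719476736 → NEW=0, ERR=2744528420837/68719476736
(3,4): OLD=8613523966277/549755813888 → NEW=0, ERR=8613523966277/549755813888
(3,5): OLD=393913803529963/8796093022208 → NEW=0, ERR=393913803529963/8796093022208
(4,0): OLD=539068150607/2147483648 → NEW=255, ERR=-8540179633/2147483648
(4,1): OLD=8823115644803/34359738368 → NEW=255, ERR=61382360963/34359738368
(4,2): OLD=116240241084313/1099511627776 → NEW=0, ERR=116240241084313/1099511627776
(4,3): OLD=1208679547699293/17592186044416 → NEW=0, ERR=1208679547699293/17592186044416
(4,4): OLD=14875327602388013/281474976710656 → NEW=0, ERR=14875327602388013/281474976710656
(4,5): OLD=639937987298775579/4503599627370496 → NEW=255, ERR=-508479917680700901/4503599627370496
(5,0): OLD=106153560606521/549755813888 → NEW=255, ERR=-34034171934919/549755813888
(5,1): OLD=36020596345801/17592186044416 → NEW=0, ERR=36020596345801/17592186044416
(5,2): OLD=35596337537735859/140737488355328 → NEW=255, ERR=-291721992872781/140737488355328
(5,3): OLD=1216332453617798241/4503599627370496 → NEW=255, ERR=67914548638321761/4503599627370496
(5,4): OLD=2127832111068954369/9007199254740992 → NEW=255, ERR=-169003698889998591/9007199254740992
(5,5): OLD=-1036013379257338955/144115188075855872 → NEW=0, ERR=-1036013379257338955/144115188075855872
Row 0: #.###.
Row 1: .#.#..
Row 2: #.#.##
Row 3: .##...
Row 4: ##...#
Row 5: #.###.

Answer: #.###.
.#.#..
#.#.##
.##...
##...#
#.###.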